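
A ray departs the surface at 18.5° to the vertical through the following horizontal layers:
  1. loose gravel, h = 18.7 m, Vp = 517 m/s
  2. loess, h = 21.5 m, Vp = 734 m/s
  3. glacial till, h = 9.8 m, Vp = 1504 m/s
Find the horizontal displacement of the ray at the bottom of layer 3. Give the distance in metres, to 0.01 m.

40.62 m

Apply Snell's law at each interface; in layer i the horizontal offset is hᵢ·tan θᵢ.
Layer 1: θ = 18.50°; offset = 18.7·tan 18.50° = 6.2569 m.
Layer 2: sin θ = 734·sin 18.5°/517 = 0.4505, θ = 26.77°; offset = 21.5·tan 26.77° = 10.8486 m.
Layer 3: sin θ = 1504·sin 18.5°/517 = 0.9231, θ = 67.38°; offset = 9.8·tan 67.38° = 23.5185 m.
Summing the layer offsets gives 40.6240 m.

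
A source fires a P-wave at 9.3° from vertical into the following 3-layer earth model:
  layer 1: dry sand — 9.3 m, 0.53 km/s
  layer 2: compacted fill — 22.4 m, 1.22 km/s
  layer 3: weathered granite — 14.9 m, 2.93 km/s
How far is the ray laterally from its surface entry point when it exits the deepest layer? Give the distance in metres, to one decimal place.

Ray parameter p = sin 9.3° / 0.53 km/s = 3.0491e-01 s/km.
Layer 1: θ = 9.30°; offset = 9.3·tan 9.30° = 1.523 m.
Layer 2: sin θ = p·1.22 = 0.3720 → θ = 21.84°; offset = 22.4·tan 21.84° = 8.977 m.
Layer 3: sin θ = p·2.93 = 0.8934 → θ = 63.30°; offset = 14.9·tan 63.30° = 29.629 m.
Summing the layer offsets gives 40.129 m.

40.1 m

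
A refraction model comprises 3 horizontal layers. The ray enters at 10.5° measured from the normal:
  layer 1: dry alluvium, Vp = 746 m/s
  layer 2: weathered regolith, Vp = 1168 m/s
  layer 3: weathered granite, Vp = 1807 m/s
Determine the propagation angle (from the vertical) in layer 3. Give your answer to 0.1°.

26.2°

Ray parameter p = sin 10.5° / 746 = 2.4428e-04 s/m.
sin θ_3 = p·V_3 = 2.4428e-04 × 1807 = 0.4414.
θ_3 = 26.19° from the vertical.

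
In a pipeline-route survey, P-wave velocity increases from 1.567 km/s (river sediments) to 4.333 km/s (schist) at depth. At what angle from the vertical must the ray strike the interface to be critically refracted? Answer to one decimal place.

21.2°

At critical incidence the refracted ray runs along the interface (θ₂ = 90°), so sin θ_c = V₁/V₂.
θ_c = arcsin(1.567/4.333) = arcsin 0.3616 = 21.20°.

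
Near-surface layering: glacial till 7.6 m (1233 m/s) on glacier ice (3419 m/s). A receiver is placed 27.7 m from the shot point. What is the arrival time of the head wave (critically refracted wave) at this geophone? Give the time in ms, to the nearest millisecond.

t = x/V₂ + 2h·√(V₂²−V₁²)/(V₁V₂).
√(V₂²−V₁²) = √(3419²−1233²) = 3188.9 m/s; delay term = 2·7.6·3188.9/(1233·3419) = 0.01150 s.
t = 27.7/3419 + 0.01150 = 0.01960 s.

20 ms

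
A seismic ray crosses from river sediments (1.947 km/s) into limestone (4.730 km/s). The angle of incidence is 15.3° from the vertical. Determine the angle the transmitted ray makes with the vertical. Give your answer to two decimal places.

39.87°

Snell's law: sin θ₂ = (V₂/V₁)·sin θ₁ = (4.730/1.947)·sin 15.3° = 0.6410.
θ₂ = sin⁻¹(0.6410) = 39.87° (from vertical).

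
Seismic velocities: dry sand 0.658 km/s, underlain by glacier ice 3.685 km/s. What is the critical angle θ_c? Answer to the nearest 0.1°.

10.3°

Critical incidence: sin θ_c = V₁/V₂ = 0.658/3.685 = 0.1786.
θ_c = arcsin 0.1786 = 10.29°.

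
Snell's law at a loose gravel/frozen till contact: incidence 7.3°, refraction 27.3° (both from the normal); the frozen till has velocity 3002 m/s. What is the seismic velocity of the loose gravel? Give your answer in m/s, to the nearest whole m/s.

sin 7.3° = 0.1271; sin 27.3° = 0.4586.
V₁ = V₂·(sin θ₁/sin θ₂) = 3002·(0.1271/0.4586) = 831.68 m/s.

832 m/s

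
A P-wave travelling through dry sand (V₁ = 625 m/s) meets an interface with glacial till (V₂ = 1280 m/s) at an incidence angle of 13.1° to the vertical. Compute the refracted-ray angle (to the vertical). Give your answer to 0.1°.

27.7°

Snell's law: sin θ₂ = (V₂/V₁)·sin θ₁ = (1280/625)·sin 13.1° = 0.4642.
θ₂ = arcsin 0.4642 = 27.66° from the normal.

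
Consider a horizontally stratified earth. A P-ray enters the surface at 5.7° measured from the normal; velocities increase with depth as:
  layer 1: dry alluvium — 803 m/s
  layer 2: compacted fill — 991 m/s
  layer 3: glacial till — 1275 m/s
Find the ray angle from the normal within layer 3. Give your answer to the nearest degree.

Snell's law across each interface conserves sin θ / V, so sin θ_3 = V_3·sin θ₁/V₁.
sin θ_3 = 1275 × sin 5.7° / 803 = 0.1577.
θ_3 = 9.07° from the vertical.

9°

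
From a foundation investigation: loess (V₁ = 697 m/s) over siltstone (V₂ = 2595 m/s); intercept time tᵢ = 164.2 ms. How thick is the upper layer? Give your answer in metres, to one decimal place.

59.4 m

h = tᵢ·V₁·V₂ / (2·√(V₂²−V₁²)).
√(V₂²−V₁²) = √(2595² − 697²) = 2499.6 m/s.
h = 0.1642 s × 697 × 2595 / (2 × 2499.6) = 59.41 m.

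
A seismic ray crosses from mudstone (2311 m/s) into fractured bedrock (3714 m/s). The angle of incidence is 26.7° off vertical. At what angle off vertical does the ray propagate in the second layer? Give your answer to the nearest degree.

46°

Snell's law: sin θ₂ = (V₂/V₁)·sin θ₁ = (3714/2311)·sin 26.7° = 0.7221.
θ₂ = arcsin 0.7221 = 46.23° from the normal.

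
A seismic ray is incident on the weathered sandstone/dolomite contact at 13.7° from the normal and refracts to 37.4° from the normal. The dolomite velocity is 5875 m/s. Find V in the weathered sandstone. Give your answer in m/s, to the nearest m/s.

2291 m/s

Snell's law: sin 13.7°/V₁ = sin 37.4°/V₂.
V₁ = V₂·sin 13.7°/sin 37.4° = 5875 × 0.3899 = 2290.88 m/s.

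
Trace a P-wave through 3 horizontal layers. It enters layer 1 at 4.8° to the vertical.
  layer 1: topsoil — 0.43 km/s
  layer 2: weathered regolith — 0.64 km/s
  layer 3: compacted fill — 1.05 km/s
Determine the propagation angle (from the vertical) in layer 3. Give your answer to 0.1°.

11.8°

Ray parameter p = sin 4.8° / 0.43 = 1.9460e-01 s/km.
sin θ_3 = p·V_3 = 1.9460e-01 × 1.05 = 0.2043.
θ_3 = 11.79° from the vertical.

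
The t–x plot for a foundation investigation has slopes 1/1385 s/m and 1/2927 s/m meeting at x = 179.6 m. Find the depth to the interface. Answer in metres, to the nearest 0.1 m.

h = (x_cross/2)·√((V₂−V₁)/(V₂+V₁)).
(V₂−V₁)/(V₂+V₁) = (2927−1385)/(2927+1385) = 0.3576; √ = 0.5980.
h = (179.6/2)·0.5980 = 53.70 m.

53.7 m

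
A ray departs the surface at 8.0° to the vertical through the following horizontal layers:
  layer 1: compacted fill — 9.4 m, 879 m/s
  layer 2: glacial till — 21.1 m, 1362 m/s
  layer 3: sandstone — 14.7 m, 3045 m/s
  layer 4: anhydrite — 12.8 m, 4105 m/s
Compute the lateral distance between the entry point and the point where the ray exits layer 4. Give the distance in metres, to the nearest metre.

Apply Snell's law at each interface; in layer i the horizontal offset is hᵢ·tan θᵢ.
Layer 1: θ = 8.00°; offset = 9.4·tan 8.00° = 1.321 m.
Layer 2: sin θ = 1362·sin 8.0°/879 = 0.2156, θ = 12.45°; offset = 21.1·tan 12.45° = 4.660 m.
Layer 3: sin θ = 3045·sin 8.0°/879 = 0.4821, θ = 28.82°; offset = 14.7·tan 28.82° = 8.089 m.
Layer 4: sin θ = 4105·sin 8.0°/879 = 0.6499, θ = 40.54°; offset = 12.8·tan 40.54° = 10.947 m.
Total horizontal offset = 25.017 m.

25 m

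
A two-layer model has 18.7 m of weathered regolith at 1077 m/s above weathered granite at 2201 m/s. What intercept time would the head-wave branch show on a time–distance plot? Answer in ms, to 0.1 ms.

30.3 ms

θ_c = arcsin(V₁/V₂) = arcsin(1077/2201) = 29.30°; cos θ_c = 0.8721.
tᵢ = 2h·cos θ_c / V₁ = 2·18.7·0.8721 / 1077 = 0.03028 s.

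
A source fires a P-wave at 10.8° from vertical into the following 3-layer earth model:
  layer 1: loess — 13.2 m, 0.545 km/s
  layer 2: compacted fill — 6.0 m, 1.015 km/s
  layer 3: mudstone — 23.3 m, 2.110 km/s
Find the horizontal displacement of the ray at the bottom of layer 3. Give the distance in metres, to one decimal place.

29.3 m

Apply Snell's law at each interface; in layer i the horizontal offset is hᵢ·tan θᵢ.
Layer 1: θ = 10.80°; offset = 13.2·tan 10.80° = 2.518 m.
Layer 2: sin θ = 1.015·sin 10.8°/0.545 = 0.3490, θ = 20.42°; offset = 6.0·tan 20.42° = 2.234 m.
Layer 3: sin θ = 2.110·sin 10.8°/0.545 = 0.7255, θ = 46.51°; offset = 23.3·tan 46.51° = 24.559 m.
Σ offsets = 29.311 m.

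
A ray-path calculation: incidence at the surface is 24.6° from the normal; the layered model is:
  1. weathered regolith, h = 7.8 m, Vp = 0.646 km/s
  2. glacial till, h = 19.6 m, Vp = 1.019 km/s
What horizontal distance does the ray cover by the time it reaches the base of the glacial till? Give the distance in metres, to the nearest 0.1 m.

20.6 m

Apply Snell's law at each interface; in layer i the horizontal offset is hᵢ·tan θᵢ.
Layer 1: θ = 24.60°; offset = 7.8·tan 24.60° = 3.571 m.
Layer 2: sin θ = 1.019·sin 24.6°/0.646 = 0.6566, θ = 41.04°; offset = 19.6·tan 41.04° = 17.065 m.
Σ offsets = 20.636 m.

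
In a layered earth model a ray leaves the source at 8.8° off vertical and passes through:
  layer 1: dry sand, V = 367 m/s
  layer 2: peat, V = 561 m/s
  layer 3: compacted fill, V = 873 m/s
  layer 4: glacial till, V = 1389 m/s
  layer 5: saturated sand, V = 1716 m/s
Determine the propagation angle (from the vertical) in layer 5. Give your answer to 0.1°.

45.7°

Ray parameter p = sin 8.8° / 367 = 4.1686e-04 s/m.
sin θ_5 = p·V_5 = 4.1686e-04 × 1716 = 0.7153.
θ_5 = 45.67° from the vertical.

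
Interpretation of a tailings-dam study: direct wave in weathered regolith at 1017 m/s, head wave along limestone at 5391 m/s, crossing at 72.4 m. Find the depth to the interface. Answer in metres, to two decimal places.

x_cross = 2h·√((V₂+V₁)/(V₂−V₁)) → h = x_cross / (2·√((V₂+V₁)/(V₂−V₁))).
√((V₂+V₁)/(V₂−V₁)) = √((5391+1017)/(5391−1017)) = 1.2104.
h = 72.4 / (2·1.2104) = 29.91 m.

29.91 m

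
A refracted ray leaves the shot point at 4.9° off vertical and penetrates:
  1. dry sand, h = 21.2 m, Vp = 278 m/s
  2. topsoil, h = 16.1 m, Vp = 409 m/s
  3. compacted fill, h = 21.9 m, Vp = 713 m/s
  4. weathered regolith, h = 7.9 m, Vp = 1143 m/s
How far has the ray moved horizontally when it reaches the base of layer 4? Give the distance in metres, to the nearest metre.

p = sin θ₁/V₁ = sin 4.9°/278 = 3.0726e-04 s/m is conserved through the stack.
Layer 1: θ = 4.90°; offset = 21.2·tan 4.90° = 1.817 m.
Layer 2: sin θ = p·409 = 0.1257 → θ = 7.22°; offset = 16.1·tan 7.22° = 2.039 m.
Layer 3: sin θ = p·713 = 0.2191 → θ = 12.65°; offset = 21.9·tan 12.65° = 4.917 m.
Layer 4: sin θ = p·1143 = 0.3512 → θ = 20.56°; offset = 7.9·tan 20.56° = 2.963 m.
Σ offsets = 11.737 m.

12 m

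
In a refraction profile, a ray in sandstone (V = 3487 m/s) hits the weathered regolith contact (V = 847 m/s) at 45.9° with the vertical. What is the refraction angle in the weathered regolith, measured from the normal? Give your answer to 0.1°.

10.0°

Snell's law: sin θ₂ = (V₂/V₁)·sin θ₁ = (847/3487)·sin 45.9° = 0.1744.
θ₂ = arcsin 0.1744 = 10.05° from the normal.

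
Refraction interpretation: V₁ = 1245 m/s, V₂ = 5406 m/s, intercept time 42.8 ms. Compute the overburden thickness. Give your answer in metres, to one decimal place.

27.4 m

θ_c = arcsin(1245/5406) = 13.31°; cos θ_c = 0.9731.
tᵢ = 2h cos θ_c/V₁ ⇒ h = tᵢ·V₁/(2 cos θ_c) = 0.0428·1245/(2·0.9731) = 27.38 m.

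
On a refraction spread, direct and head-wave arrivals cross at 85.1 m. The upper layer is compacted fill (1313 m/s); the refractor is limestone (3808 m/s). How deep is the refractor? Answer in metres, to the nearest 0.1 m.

29.7 m

h = (x_cross/2)·√((V₂−V₁)/(V₂+V₁)).
(V₂−V₁)/(V₂+V₁) = (3808−1313)/(3808+1313) = 0.4872; √ = 0.6980.
h = (85.1/2)·0.6980 = 29.70 m.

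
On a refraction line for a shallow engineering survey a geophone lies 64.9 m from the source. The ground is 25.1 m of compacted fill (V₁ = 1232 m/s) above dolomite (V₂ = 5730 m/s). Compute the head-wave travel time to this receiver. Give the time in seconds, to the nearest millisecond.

0.051 s

θ_c = arcsin(V₁/V₂) = arcsin(1232/5730) = 12.42°, cos θ_c = 0.9766.
Intercept time tᵢ = 2h cos θ_c / V₁ = 2·25.1·0.9766/1232 = 0.03979 s.
t = x/V₂ + tᵢ = 64.9/5730 + 0.03979 = 0.05112 s.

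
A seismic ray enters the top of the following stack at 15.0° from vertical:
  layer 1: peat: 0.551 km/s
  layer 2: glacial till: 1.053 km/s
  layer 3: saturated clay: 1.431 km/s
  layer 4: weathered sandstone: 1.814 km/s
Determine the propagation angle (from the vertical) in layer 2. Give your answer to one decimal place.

Snell's law across each interface conserves sin θ / V, so sin θ_2 = V_2·sin θ₁/V₁.
sin θ_2 = 1.053 × sin 15.0° / 0.551 = 0.4946.
θ_2 = arcsin 0.4946 = 29.64°.

29.6°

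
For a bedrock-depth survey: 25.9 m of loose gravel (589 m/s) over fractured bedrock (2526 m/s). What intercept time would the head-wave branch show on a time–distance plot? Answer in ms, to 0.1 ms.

85.5 ms

tᵢ = 2h·√(V₂²−V₁²)/(V₁V₂).
√(V₂²−V₁²) = √(2526²−589²) = 2456.4 m/s.
tᵢ = 2·25.9·2456.4/(589·2526) = 0.08552 s.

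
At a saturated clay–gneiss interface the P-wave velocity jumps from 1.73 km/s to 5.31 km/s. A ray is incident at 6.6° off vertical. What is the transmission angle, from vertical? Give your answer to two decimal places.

20.66°

sin θ₁/V₁ = sin θ₂/V₂ ⇒ sin θ₂ = 5.31·sin 6.6°/1.73 = 5.31·0.1149/1.73 = 0.3528.
θ₂ = sin⁻¹(0.3528) = 20.66° (from vertical).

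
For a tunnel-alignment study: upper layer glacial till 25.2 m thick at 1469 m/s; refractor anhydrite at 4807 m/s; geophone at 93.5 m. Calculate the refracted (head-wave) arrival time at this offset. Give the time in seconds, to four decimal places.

t = x/V₂ + 2h·√(V₂²−V₁²)/(V₁V₂).
√(V₂²−V₁²) = √(4807²−1469²) = 4577.0 m/s; delay term = 2·25.2·4577.0/(1469·4807) = 0.03267 s.
t = 93.5/4807 + 0.03267 = 0.05212 s.

0.0521 s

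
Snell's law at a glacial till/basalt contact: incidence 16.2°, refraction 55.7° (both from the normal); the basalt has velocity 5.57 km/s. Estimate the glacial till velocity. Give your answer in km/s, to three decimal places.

sin 16.2° = 0.2790; sin 55.7° = 0.8261.
V₁ = V₂·(sin θ₁/sin θ₂) = 5.57·(0.2790/0.8261) = 1.881 km/s.

1.881 km/s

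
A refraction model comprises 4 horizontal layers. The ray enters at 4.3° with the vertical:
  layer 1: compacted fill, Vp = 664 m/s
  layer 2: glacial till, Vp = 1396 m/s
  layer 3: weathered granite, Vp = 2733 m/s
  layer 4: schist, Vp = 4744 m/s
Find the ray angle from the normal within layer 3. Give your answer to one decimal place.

18.0°

Ray parameter p = sin 4.3° / 664 = 1.1292e-04 s/m.
sin θ_3 = p·V_3 = 1.1292e-04 × 2733 = 0.3086.
θ_3 = arcsin 0.3086 = 17.98°.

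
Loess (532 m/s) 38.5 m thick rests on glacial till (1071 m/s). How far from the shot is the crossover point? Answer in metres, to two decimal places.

132.79 m

θ_c = arcsin(532/1071) = 29.78°, so cos θ_c = 0.8679 and tᵢ = 2h cos θ_c/V₁ = 0.1256 s.
At crossover x/V₁ = x/V₂ + tᵢ ⇒ x = tᵢ/(1/V₁ − 1/V₂) = 0.12562/(1.8797e-03 − 9.3371e-04) = 132.79 m.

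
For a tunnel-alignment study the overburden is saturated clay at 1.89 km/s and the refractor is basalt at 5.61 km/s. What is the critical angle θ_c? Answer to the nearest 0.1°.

Critical incidence: sin θ_c = V₁/V₂ = 1.89/5.61 = 0.3369.
θ_c = arcsin 0.3369 = 19.69°.

19.7°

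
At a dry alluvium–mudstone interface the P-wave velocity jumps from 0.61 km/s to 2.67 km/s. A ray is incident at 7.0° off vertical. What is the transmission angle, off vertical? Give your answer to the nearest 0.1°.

32.2°

sin θ₁/V₁ = sin θ₂/V₂ ⇒ sin θ₂ = 2.67·sin 7.0°/0.61 = 2.67·0.1219/0.61 = 0.5334.
θ₂ = sin⁻¹(0.5334) = 32.24° (from vertical).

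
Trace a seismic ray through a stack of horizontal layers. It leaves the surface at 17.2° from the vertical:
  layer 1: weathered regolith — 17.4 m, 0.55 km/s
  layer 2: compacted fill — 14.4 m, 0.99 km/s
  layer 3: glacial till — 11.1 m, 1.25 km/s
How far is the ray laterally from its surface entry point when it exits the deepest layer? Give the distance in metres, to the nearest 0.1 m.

24.5 m

Apply Snell's law at each interface; in layer i the horizontal offset is hᵢ·tan θᵢ.
Layer 1: θ = 17.20°; offset = 17.4·tan 17.20° = 5.386 m.
Layer 2: sin θ = 0.99·sin 17.2°/0.55 = 0.5323, θ = 32.16°; offset = 14.4·tan 32.16° = 9.054 m.
Layer 3: sin θ = 1.25·sin 17.2°/0.55 = 0.6721, θ = 42.23°; offset = 11.1·tan 42.23° = 10.074 m.
Σ offsets = 24.514 m.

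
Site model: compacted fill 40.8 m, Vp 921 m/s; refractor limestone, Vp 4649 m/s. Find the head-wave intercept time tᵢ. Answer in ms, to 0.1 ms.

tᵢ = 2h·√(V₂²−V₁²)/(V₁V₂).
√(V₂²−V₁²) = √(4649²−921²) = 4556.9 m/s.
tᵢ = 2·40.8·4556.9/(921·4649) = 0.08684 s.

86.8 ms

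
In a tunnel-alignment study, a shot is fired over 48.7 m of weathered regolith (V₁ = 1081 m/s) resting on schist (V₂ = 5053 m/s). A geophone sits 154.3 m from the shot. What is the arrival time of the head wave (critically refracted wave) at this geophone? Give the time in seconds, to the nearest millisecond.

0.119 s

θ_c = arcsin(V₁/V₂) = arcsin(1081/5053) = 12.35°, cos θ_c = 0.9768.
Intercept time tᵢ = 2h cos θ_c / V₁ = 2·48.7·0.9768/1081 = 0.08802 s.
t = x/V₂ + tᵢ = 154.3/5053 + 0.08802 = 0.11855 s.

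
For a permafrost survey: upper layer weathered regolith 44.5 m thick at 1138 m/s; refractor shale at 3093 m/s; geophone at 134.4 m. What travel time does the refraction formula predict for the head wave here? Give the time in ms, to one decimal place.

t = x/V₂ + 2h·√(V₂²−V₁²)/(V₁V₂).
√(V₂²−V₁²) = √(3093²−1138²) = 2876.0 m/s; delay term = 2·44.5·2876.0/(1138·3093) = 0.07272 s.
t = 134.4/3093 + 0.07272 = 0.11617 s.

116.2 ms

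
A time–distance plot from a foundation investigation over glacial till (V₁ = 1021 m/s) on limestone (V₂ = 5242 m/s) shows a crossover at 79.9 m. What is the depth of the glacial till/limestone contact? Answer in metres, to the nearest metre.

33 m

x_cross = 2h·√((V₂+V₁)/(V₂−V₁)) → h = x_cross / (2·√((V₂+V₁)/(V₂−V₁))).
√((V₂+V₁)/(V₂−V₁)) = √((5242+1021)/(5242−1021)) = 1.2181.
h = 79.9 / (2·1.2181) = 32.80 m.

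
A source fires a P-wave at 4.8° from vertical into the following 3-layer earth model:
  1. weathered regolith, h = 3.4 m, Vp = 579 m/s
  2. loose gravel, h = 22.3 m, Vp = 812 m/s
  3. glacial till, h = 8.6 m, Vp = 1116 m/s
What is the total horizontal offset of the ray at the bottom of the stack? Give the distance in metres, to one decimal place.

p = sin θ₁/V₁ = sin 4.8°/579 = 1.4452e-04 s/m is conserved through the stack.
Layer 1: θ = 4.80°; offset = 3.4·tan 4.80° = 0.286 m.
Layer 2: sin θ = p·812 = 0.1174 → θ = 6.74°; offset = 22.3·tan 6.74° = 2.635 m.
Layer 3: sin θ = p·1116 = 0.1613 → θ = 9.28°; offset = 8.6·tan 9.28° = 1.405 m.
Summing the layer offsets gives 4.326 m.

4.3 m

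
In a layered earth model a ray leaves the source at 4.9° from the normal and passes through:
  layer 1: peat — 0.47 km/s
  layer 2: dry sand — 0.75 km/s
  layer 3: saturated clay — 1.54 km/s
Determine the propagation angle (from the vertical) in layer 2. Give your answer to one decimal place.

7.8°

Snell's law across each interface conserves sin θ / V, so sin θ_2 = V_2·sin θ₁/V₁.
sin θ_2 = 0.75 × sin 4.9° / 0.47 = 0.1363.
θ_2 = 7.83° from the vertical.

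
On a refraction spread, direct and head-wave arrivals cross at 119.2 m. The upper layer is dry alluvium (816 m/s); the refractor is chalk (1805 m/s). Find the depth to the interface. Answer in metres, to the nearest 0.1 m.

h = (x_cross/2)·√((V₂−V₁)/(V₂+V₁)).
(V₂−V₁)/(V₂+V₁) = (1805−816)/(1805+816) = 0.3773; √ = 0.6143.
h = (119.2/2)·0.6143 = 36.61 m.

36.6 m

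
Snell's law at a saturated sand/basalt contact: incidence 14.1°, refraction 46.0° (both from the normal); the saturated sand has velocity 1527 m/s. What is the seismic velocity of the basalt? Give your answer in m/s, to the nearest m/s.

4509 m/s

Snell's law: sin 14.1°/V₁ = sin 46.0°/V₂.
V₂ = V₁·sin 46.0°/sin 14.1° = 1527 × 2.9528 = 4508.88 m/s.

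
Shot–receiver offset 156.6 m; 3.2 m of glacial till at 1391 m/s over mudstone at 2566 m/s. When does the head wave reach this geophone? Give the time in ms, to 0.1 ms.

64.9 ms

t = x/V₂ + 2h·√(V₂²−V₁²)/(V₁V₂).
√(V₂²−V₁²) = √(2566²−1391²) = 2156.3 m/s; delay term = 2·3.2·2156.3/(1391·2566) = 0.00387 s.
t = 156.6/2566 + 0.00387 = 0.06490 s.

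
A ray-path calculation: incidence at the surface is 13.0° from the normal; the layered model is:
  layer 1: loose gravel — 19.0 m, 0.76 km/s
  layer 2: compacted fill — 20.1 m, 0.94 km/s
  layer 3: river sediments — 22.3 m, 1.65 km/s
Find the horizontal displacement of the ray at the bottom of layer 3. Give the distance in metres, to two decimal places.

22.69 m

Apply Snell's law at each interface; in layer i the horizontal offset is hᵢ·tan θᵢ.
Layer 1: θ = 13.00°; offset = 19.0·tan 13.00° = 4.3865 m.
Layer 2: sin θ = 0.94·sin 13.0°/0.76 = 0.2782, θ = 16.15°; offset = 20.1·tan 16.15° = 5.8223 m.
Layer 3: sin θ = 1.65·sin 13.0°/0.76 = 0.4884, θ = 29.23°; offset = 22.3·tan 29.23° = 12.4805 m.
Summing the layer offsets gives 22.6893 m.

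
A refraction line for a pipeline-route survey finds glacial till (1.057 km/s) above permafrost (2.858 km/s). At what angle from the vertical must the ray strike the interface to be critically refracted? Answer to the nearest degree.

At critical incidence the refracted ray runs along the interface (θ₂ = 90°), so sin θ_c = V₁/V₂.
θ_c = arcsin(1.057/2.858) = arcsin 0.3698 = 21.71°.

22°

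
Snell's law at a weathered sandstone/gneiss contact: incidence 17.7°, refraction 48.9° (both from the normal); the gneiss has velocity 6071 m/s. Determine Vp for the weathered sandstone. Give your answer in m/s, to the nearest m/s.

Snell's law: sin 17.7°/V₁ = sin 48.9°/V₂.
V₁ = V₂·sin 17.7°/sin 48.9° = 6071 × 0.4035 = 2449.41 m/s.

2449 m/s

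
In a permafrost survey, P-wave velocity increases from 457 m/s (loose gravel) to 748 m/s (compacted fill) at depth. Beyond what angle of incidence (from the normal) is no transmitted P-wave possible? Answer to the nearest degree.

38°

Critical incidence: sin θ_c = V₁/V₂ = 457/748 = 0.6110.
θ_c = arcsin 0.6110 = 37.66°.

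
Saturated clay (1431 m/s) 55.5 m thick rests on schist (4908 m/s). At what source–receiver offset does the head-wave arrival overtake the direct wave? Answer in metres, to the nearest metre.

x_cross = 2h·√((V₂+V₁)/(V₂−V₁)).
(V₂+V₁)/(V₂−V₁) = (4908+1431)/(4908−1431) = 1.8231; √ = 1.3502.
x_cross = 2·55.5·1.3502 = 149.88 m.

150 m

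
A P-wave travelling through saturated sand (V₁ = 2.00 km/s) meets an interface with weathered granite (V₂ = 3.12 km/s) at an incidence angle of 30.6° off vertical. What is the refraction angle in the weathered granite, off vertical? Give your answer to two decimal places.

52.57°

sin θ₁/V₁ = sin θ₂/V₂ ⇒ sin θ₂ = 3.12·sin 30.6°/2.00 = 3.12·0.5090/2.00 = 0.7941.
θ₂ = sin⁻¹(0.7941) = 52.57° (from vertical).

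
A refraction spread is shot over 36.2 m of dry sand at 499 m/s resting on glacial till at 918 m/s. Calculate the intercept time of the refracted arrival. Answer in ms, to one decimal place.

θ_c = arcsin(V₁/V₂) = arcsin(499/918) = 32.93°; cos θ_c = 0.8394.
tᵢ = 2h·cos θ_c / V₁ = 2·36.2·0.8394 / 499 = 0.12178 s.

121.8 ms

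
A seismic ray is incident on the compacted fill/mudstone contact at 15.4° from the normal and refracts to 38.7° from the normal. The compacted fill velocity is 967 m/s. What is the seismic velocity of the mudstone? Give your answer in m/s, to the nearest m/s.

sin 15.4° = 0.2656; sin 38.7° = 0.6252.
V₂ = V₁·(sin θ₂/sin θ₁) = 967·(0.6252/0.2656) = 2276.77 m/s.

2277 m/s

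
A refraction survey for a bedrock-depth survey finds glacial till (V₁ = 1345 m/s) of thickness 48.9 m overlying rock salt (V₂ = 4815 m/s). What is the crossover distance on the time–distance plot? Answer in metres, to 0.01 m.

130.31 m

x_cross = 2h·√((V₂+V₁)/(V₂−V₁)).
(V₂+V₁)/(V₂−V₁) = (4815+1345)/(4815−1345) = 1.7752; √ = 1.3324.
x_cross = 2·48.9·1.3324 = 130.31 m.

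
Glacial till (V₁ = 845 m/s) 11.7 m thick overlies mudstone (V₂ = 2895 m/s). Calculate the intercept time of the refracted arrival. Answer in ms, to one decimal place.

26.5 ms

θ_c = arcsin(V₁/V₂) = arcsin(845/2895) = 16.97°; cos θ_c = 0.9565.
tᵢ = 2h·cos θ_c / V₁ = 2·11.7·0.9565 / 845 = 0.02649 s.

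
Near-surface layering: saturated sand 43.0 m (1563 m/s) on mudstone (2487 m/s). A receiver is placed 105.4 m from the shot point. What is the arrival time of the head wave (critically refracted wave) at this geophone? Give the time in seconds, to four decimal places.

θ_c = arcsin(V₁/V₂) = arcsin(1563/2487) = 38.94°, cos θ_c = 0.7778.
Intercept time tᵢ = 2h cos θ_c / V₁ = 2·43.0·0.7778/1563 = 0.04280 s.
t = x/V₂ + tᵢ = 105.4/2487 + 0.04280 = 0.08518 s.

0.0852 s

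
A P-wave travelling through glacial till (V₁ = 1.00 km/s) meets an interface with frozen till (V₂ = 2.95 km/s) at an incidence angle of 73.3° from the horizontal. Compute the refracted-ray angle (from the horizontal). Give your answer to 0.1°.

32.0°

Angle from the normal: 90° − 73.3° = 16.7°.
sin θ₁/V₁ = sin θ₂/V₂ ⇒ sin θ₂ = 2.95·sin 16.7°/1.00 = 2.95·0.2874/1.00 = 0.8477.
θ₂ = sin⁻¹(0.8477) = 57.96° (from vertical).
From the interface: 90° − 57.96° = 32.04°.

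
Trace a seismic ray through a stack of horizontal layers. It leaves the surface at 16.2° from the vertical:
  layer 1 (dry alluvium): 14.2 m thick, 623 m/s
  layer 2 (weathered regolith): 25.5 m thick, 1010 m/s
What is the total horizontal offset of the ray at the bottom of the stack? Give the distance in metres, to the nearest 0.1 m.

17.1 m

Ray parameter p = sin 16.2° / 623 m/s = 4.4782e-04 s/m.
Layer 1: θ = 16.20°; offset = 14.2·tan 16.20° = 4.125 m.
Layer 2: sin θ = p·1010 = 0.4523 → θ = 26.89°; offset = 25.5·tan 26.89° = 12.932 m.
Σ offsets = 17.057 m.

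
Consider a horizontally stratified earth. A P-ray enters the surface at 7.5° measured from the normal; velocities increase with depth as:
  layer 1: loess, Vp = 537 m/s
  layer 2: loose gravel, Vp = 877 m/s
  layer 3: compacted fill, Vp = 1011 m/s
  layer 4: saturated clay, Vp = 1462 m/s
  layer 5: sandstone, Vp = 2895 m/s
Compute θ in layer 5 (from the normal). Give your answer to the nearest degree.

Snell's law across each interface conserves sin θ / V, so sin θ_5 = V_5·sin θ₁/V₁.
sin θ_5 = 2895 × sin 7.5° / 537 = 0.7037.
θ_5 = arcsin 0.7037 = 44.72°.

45°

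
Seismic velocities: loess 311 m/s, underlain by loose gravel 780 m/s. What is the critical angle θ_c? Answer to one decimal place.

23.5°

At critical incidence the refracted ray runs along the interface (θ₂ = 90°), so sin θ_c = V₁/V₂.
θ_c = arcsin(311/780) = arcsin 0.3987 = 23.50°.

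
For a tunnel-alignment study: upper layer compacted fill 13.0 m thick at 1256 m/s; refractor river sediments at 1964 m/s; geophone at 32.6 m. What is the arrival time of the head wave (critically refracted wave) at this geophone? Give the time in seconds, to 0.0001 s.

t = x/V₂ + 2h·√(V₂²−V₁²)/(V₁V₂).
√(V₂²−V₁²) = √(1964²−1256²) = 1509.9 m/s; delay term = 2·13.0·1509.9/(1256·1964) = 0.01591 s.
t = 32.6/1964 + 0.01591 = 0.03251 s.

0.0325 s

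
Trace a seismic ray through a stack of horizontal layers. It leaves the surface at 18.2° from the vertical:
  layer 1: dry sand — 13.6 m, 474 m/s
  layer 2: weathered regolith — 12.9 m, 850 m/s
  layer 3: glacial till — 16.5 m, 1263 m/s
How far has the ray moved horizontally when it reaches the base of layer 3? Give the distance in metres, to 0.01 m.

Apply Snell's law at each interface; in layer i the horizontal offset is hᵢ·tan θᵢ.
Layer 1: θ = 18.20°; offset = 13.6·tan 18.20° = 4.4715 m.
Layer 2: sin θ = 850·sin 18.2°/474 = 0.5601, θ = 34.06°; offset = 12.9·tan 34.06° = 8.7216 m.
Layer 3: sin θ = 1263·sin 18.2°/474 = 0.8322, θ = 56.33°; offset = 16.5·tan 56.33° = 24.7678 m.
Σ offsets = 37.9608 m.

37.96 m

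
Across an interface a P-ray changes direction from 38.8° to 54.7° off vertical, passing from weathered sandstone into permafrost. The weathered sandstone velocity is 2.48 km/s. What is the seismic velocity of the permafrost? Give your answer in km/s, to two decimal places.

Snell's law: sin 38.8°/V₁ = sin 54.7°/V₂.
V₂ = V₁·sin 54.7°/sin 38.8° = 2.48 × 1.3025 = 3.23 km/s.

3.23 km/s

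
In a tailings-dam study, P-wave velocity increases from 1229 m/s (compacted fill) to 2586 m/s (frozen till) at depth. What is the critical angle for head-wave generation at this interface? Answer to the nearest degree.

28°

Critical incidence: sin θ_c = V₁/V₂ = 1229/2586 = 0.4753.
θ_c = arcsin 0.4753 = 28.38°.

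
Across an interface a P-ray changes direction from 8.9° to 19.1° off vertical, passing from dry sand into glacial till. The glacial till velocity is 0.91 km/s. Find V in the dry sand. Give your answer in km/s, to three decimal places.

0.430 km/s

Snell's law: sin 8.9°/V₁ = sin 19.1°/V₂.
V₁ = V₂·sin 8.9°/sin 19.1° = 0.91 × 0.4728 = 0.430 km/s.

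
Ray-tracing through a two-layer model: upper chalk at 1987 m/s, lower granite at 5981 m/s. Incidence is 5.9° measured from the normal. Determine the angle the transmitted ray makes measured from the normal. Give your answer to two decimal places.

Snell's law: sin θ₂ = (V₂/V₁)·sin θ₁ = (5981/1987)·sin 5.9° = 0.3094.
θ₂ = arcsin 0.3094 = 18.02° from the normal.

18.02°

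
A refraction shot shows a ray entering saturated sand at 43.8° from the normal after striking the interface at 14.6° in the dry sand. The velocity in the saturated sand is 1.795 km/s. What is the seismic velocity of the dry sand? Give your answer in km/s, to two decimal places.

0.65 km/s

Snell's law: sin 14.6°/V₁ = sin 43.8°/V₂.
V₁ = V₂·sin 14.6°/sin 43.8° = 1.795 × 0.3642 = 0.65 km/s.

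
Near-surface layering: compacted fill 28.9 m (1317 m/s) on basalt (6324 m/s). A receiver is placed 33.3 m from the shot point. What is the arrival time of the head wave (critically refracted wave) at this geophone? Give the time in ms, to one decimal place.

48.2 ms

t = x/V₂ + 2h·√(V₂²−V₁²)/(V₁V₂).
√(V₂²−V₁²) = √(6324²−1317²) = 6185.3 m/s; delay term = 2·28.9·6185.3/(1317·6324) = 0.04293 s.
t = 33.3/6324 + 0.04293 = 0.04819 s.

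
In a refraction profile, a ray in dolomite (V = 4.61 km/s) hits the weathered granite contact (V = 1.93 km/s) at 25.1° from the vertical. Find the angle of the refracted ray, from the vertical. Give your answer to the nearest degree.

10°

Snell's law: sin θ₂ = (V₂/V₁)·sin θ₁ = (1.93/4.61)·sin 25.1° = 0.1776.
θ₂ = sin⁻¹(0.1776) = 10.23° (from vertical).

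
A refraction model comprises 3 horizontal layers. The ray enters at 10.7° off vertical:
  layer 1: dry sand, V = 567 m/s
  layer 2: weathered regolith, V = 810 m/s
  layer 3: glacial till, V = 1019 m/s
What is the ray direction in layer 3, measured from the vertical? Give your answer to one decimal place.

Ray parameter p = sin 10.7° / 567 = 3.2745e-04 s/m.
sin θ_3 = p·V_3 = 3.2745e-04 × 1019 = 0.3337.
θ_3 = arcsin 0.3337 = 19.49°.

19.5°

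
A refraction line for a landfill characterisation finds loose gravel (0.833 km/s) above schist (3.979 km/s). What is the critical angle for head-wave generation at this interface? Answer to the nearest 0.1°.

At critical incidence the refracted ray runs along the interface (θ₂ = 90°), so sin θ_c = V₁/V₂.
θ_c = arcsin(0.833/3.979) = arcsin 0.2093 = 12.08°.

12.1°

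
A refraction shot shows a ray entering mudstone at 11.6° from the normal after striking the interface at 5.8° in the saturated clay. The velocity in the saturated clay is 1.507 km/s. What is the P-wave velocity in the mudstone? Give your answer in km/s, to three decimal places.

2.999 km/s

sin 5.8° = 0.1011; sin 11.6° = 0.2011.
V₂ = V₁·(sin θ₂/sin θ₁) = 1.507·(0.2011/0.1011) = 2.999 km/s.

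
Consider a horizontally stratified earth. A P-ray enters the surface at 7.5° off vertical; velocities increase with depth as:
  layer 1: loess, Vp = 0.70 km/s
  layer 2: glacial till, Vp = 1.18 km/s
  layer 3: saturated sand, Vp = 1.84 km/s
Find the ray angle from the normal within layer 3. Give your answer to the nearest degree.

20°

Ray parameter p = sin 7.5° / 0.70 = 1.8647e-01 s/km.
sin θ_3 = p·V_3 = 1.8647e-01 × 1.84 = 0.3431.
θ_3 = 20.07° from the vertical.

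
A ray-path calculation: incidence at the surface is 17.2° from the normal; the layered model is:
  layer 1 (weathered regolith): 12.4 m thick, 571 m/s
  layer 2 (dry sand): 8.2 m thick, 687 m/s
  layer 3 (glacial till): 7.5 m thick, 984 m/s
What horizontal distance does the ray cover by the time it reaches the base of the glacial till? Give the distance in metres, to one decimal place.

11.4 m

Ray parameter p = sin 17.2° / 571 m/s = 5.1788e-04 s/m.
Layer 1: θ = 17.20°; offset = 12.4·tan 17.20° = 3.838 m.
Layer 2: sin θ = p·687 = 0.3558 → θ = 20.84°; offset = 8.2·tan 20.84° = 3.122 m.
Layer 3: sin θ = p·984 = 0.5096 → θ = 30.64°; offset = 7.5·tan 30.64° = 4.442 m.
Σ offsets = 11.402 m.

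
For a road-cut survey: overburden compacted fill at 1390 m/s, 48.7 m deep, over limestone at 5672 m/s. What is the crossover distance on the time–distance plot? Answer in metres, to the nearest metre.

x_cross = 2h·√((V₂+V₁)/(V₂−V₁)).
(V₂+V₁)/(V₂−V₁) = (5672+1390)/(5672−1390) = 1.6492; √ = 1.2842.
x_cross = 2·48.7·1.2842 = 125.08 m.

125 m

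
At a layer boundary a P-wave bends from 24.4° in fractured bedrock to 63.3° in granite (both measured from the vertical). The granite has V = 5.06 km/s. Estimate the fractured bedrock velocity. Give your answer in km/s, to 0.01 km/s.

Snell's law: sin 24.4°/V₁ = sin 63.3°/V₂.
V₁ = V₂·sin 24.4°/sin 63.3° = 5.06 × 0.4624 = 2.34 km/s.

2.34 km/s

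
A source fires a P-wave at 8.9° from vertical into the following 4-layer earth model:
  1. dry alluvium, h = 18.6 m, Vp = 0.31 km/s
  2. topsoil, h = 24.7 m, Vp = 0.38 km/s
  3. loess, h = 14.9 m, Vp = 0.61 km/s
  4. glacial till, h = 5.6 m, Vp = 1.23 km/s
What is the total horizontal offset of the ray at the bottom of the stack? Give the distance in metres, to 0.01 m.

16.80 m

p = sin θ₁/V₁ = sin 8.9°/0.31 = 4.9907e-01 s/km is conserved through the stack.
Layer 1: θ = 8.90°; offset = 18.6·tan 8.90° = 2.9127 m.
Layer 2: sin θ = p·0.38 = 0.1896 → θ = 10.93°; offset = 24.7·tan 10.93° = 4.7708 m.
Layer 3: sin θ = p·0.61 = 0.3044 → θ = 17.72°; offset = 14.9·tan 17.72° = 4.7620 m.
Layer 4: sin θ = p·1.23 = 0.6139 → θ = 37.87°; offset = 5.6·tan 37.87° = 4.3545 m.
Σ offsets = 16.8001 m.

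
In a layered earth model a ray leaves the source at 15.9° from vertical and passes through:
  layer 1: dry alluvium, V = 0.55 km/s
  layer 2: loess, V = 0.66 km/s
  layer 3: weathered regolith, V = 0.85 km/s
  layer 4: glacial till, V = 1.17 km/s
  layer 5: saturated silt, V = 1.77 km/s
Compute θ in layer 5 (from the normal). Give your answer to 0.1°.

61.8°

Ray parameter p = sin 15.9° / 0.55 = 4.9811e-01 s/km.
sin θ_5 = p·V_5 = 4.9811e-01 × 1.77 = 0.8817.
θ_5 = arcsin 0.8817 = 61.84°.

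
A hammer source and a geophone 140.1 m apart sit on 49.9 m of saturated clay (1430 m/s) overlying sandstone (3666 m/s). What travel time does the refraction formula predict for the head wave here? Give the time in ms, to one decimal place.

102.5 ms

t = x/V₂ + 2h·√(V₂²−V₁²)/(V₁V₂).
√(V₂²−V₁²) = √(3666²−1430²) = 3375.6 m/s; delay term = 2·49.9·3375.6/(1430·3666) = 0.06426 s.
t = 140.1/3666 + 0.06426 = 0.10248 s.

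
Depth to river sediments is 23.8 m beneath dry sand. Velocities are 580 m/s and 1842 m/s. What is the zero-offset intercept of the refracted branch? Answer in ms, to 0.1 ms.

θ_c = arcsin(V₁/V₂) = arcsin(580/1842) = 18.35°; cos θ_c = 0.9491.
tᵢ = 2h·cos θ_c / V₁ = 2·23.8·0.9491 / 580 = 0.07789 s.

77.9 ms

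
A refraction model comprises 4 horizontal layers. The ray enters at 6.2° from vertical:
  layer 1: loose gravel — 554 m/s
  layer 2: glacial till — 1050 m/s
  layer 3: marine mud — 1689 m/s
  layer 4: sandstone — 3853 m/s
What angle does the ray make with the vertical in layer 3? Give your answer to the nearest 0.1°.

Snell's law across each interface conserves sin θ / V, so sin θ_3 = V_3·sin θ₁/V₁.
sin θ_3 = 1689 × sin 6.2° / 554 = 0.3293.
θ_3 = arcsin 0.3293 = 19.22°.

19.2°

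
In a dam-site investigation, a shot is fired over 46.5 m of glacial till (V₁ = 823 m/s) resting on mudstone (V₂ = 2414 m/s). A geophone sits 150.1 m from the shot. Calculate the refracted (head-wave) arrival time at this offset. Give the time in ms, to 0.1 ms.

θ_c = arcsin(V₁/V₂) = arcsin(823/2414) = 19.93°, cos θ_c = 0.9401.
Intercept time tᵢ = 2h cos θ_c / V₁ = 2·46.5·0.9401/823 = 0.10623 s.
t = x/V₂ + tᵢ = 150.1/2414 + 0.10623 = 0.16841 s.

168.4 ms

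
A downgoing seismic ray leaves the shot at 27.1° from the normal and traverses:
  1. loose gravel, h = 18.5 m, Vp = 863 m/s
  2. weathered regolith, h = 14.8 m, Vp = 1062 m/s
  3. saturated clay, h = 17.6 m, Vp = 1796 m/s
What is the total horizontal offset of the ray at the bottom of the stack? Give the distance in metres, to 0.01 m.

71.93 m

Ray parameter p = sin 27.1° / 863 m/s = 5.2786e-04 s/m.
Layer 1: θ = 27.10°; offset = 18.5·tan 27.10° = 9.4669 m.
Layer 2: sin θ = p·1062 = 0.5606 → θ = 34.10°; offset = 14.8·tan 34.10° = 10.0191 m.
Layer 3: sin θ = p·1796 = 0.9480 → θ = 71.45°; offset = 17.6·tan 71.45° = 52.4453 m.
Summing the layer offsets gives 71.9313 m.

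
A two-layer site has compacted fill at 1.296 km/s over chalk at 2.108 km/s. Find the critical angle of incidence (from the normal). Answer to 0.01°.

At critical incidence the refracted ray runs along the interface (θ₂ = 90°), so sin θ_c = V₁/V₂.
θ_c = arcsin(1.296/2.108) = arcsin 0.6148 = 37.94°.

37.94°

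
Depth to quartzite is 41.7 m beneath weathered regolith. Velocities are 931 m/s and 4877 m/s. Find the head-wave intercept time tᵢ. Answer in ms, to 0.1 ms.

tᵢ = 2h·√(V₂²−V₁²)/(V₁V₂).
√(V₂²−V₁²) = √(4877²−931²) = 4787.3 m/s.
tᵢ = 2·41.7·4787.3/(931·4877) = 0.08793 s.

87.9 ms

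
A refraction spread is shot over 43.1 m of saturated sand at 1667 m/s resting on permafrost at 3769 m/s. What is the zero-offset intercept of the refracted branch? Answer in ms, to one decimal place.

θ_c = arcsin(V₁/V₂) = arcsin(1667/3769) = 26.25°; cos θ_c = 0.8969.
tᵢ = 2h·cos θ_c / V₁ = 2·43.1·0.8969 / 1667 = 0.04638 s.

46.4 ms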